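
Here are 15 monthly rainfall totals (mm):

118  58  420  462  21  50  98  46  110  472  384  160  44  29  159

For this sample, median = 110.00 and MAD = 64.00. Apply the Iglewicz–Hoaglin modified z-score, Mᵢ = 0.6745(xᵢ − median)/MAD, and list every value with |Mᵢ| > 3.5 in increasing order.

|Mᵢ| > 3.5 ⇔ |xᵢ − 110.00| > 3.5·64.00/0.6745 = 332.10.
So outliers lie outside [-222.10, 442.10].
462: M = 3.71 → outlier.
472: M = 3.82 → outlier.

462, 472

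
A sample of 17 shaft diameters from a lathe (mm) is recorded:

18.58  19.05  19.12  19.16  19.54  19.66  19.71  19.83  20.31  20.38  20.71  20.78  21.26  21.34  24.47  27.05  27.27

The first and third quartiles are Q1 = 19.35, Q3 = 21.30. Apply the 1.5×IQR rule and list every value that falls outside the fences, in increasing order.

IQR = Q3 − Q1 = 21.30 − 19.35 = 1.95.
Lower fence = Q1 − 1.5·IQR = 19.35 − 2.925 = 16.425.
Upper fence = Q3 + 1.5·IQR = 21.30 + 2.925 = 24.225.
24.47 > 24.225 → outlier.
27.05 > 24.225 → outlier.
27.27 > 24.225 → outlier.
All remaining values lie within [16.425, 24.225].

24.47, 27.05, 27.27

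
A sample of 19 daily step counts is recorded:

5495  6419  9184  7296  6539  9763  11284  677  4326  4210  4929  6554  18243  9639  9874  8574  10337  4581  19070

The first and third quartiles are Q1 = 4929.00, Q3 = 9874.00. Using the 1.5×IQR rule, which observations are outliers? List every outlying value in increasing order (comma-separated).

18243, 19070

IQR = Q3 − Q1 = 9874.00 − 4929.00 = 4945.00.
Lower fence = Q1 − 1.5·IQR = 4929.00 − 7417.50 = -2488.50.
Upper fence = Q3 + 1.5·IQR = 9874.00 + 7417.50 = 17291.50.
18243 > 17291.50 → outlier.
19070 > 17291.50 → outlier.
All remaining values lie within [-2488.50, 17291.50].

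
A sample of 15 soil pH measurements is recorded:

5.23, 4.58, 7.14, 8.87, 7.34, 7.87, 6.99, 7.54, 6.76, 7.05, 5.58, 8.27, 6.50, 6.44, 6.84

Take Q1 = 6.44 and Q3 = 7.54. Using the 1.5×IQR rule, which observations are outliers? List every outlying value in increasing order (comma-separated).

IQR = Q3 − Q1 = 7.54 − 6.44 = 1.10.
Lower fence = Q1 − 1.5·IQR = 6.44 − 1.65 = 4.79.
Upper fence = Q3 + 1.5·IQR = 7.54 + 1.65 = 9.19.
4.58 < 4.79 → outlier.
All remaining values lie within [4.79, 9.19].

4.58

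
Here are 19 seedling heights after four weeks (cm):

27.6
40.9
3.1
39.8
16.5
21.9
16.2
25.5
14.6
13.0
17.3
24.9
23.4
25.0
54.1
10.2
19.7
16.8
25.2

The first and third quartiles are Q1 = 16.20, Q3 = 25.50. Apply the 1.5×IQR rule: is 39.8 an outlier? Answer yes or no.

IQR = Q3 − Q1 = 25.50 − 16.20 = 9.30.
Lower fence = Q1 − 1.5·IQR = 16.20 − 13.95 = 2.25.
Upper fence = Q3 + 1.5·IQR = 25.50 + 13.95 = 39.45.
39.8 lies above the upper fence.

yes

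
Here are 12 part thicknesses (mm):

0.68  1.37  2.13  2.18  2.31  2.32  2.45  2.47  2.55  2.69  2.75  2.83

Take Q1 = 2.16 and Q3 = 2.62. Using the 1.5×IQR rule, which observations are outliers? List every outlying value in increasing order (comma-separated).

IQR = Q3 − Q1 = 2.62 − 2.16 = 0.46.
Lower fence = Q1 − 1.5·IQR = 2.16 − 0.69 = 1.47.
Upper fence = Q3 + 1.5·IQR = 2.62 + 0.69 = 3.31.
0.68 < 1.47 → outlier.
1.37 < 1.47 → outlier.
All remaining values lie within [1.47, 3.31].

0.68, 1.37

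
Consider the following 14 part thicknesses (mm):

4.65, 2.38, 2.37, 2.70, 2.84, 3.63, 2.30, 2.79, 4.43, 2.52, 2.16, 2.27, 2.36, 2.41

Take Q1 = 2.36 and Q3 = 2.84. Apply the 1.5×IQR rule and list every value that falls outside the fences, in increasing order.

IQR = Q3 − Q1 = 2.84 − 2.36 = 0.48.
Lower fence = Q1 − 1.5·IQR = 2.36 − 0.72 = 1.64.
Upper fence = Q3 + 1.5·IQR = 2.84 + 0.72 = 3.56.
3.63 > 3.56 → outlier.
4.43 > 3.56 → outlier.
4.65 > 3.56 → outlier.
All remaining values lie within [1.64, 3.56].

3.63, 4.43, 4.65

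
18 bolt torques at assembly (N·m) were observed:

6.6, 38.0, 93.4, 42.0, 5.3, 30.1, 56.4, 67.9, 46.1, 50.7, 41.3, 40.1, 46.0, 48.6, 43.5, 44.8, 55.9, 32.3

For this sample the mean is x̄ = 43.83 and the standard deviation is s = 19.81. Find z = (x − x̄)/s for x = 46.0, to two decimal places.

0.11

z = (46.0 − 43.83) / 19.81 = 0.11.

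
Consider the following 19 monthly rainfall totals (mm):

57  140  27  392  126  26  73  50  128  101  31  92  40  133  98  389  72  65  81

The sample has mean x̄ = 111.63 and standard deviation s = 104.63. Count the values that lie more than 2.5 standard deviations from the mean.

Cutoffs: x̄ ± 2.5s = [-149.945, 373.205].
Outside the cutoffs: 389, 392.

2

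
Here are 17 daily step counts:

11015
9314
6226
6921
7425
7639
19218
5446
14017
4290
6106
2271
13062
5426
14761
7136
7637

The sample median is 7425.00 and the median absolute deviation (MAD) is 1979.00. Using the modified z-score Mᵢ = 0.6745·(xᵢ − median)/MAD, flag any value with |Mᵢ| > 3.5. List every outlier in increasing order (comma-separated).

|Mᵢ| > 3.5 ⇔ |xᵢ − 7425.00| > 3.5·1979.00/0.6745 = 10269.09.
So outliers lie outside [-2844.09, 17694.09].
19218: M = 4.02 → outlier.

19218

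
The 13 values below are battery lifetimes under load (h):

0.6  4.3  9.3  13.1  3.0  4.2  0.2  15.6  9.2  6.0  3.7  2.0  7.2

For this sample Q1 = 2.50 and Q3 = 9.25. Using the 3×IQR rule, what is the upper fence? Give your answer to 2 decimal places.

IQR = Q3 − Q1 = 9.25 − 2.50 = 6.75.
Lower fence = Q1 − 3·IQR = 2.50 − 20.25 = -17.75.
Upper fence = Q3 + 3·IQR = 9.25 + 20.25 = 29.50.

29.50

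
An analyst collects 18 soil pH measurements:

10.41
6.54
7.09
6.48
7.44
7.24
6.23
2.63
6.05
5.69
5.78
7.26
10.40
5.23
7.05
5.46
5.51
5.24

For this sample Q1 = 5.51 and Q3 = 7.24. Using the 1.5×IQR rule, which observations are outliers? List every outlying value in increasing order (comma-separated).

2.63, 10.40, 10.41

IQR = Q3 − Q1 = 7.24 − 5.51 = 1.73.
Lower fence = Q1 − 1.5·IQR = 5.51 − 2.595 = 2.915.
Upper fence = Q3 + 1.5·IQR = 7.24 + 2.595 = 9.835.
2.63 < 2.915 → outlier.
10.40 > 9.835 → outlier.
10.41 > 9.835 → outlier.
All remaining values lie within [2.915, 9.835].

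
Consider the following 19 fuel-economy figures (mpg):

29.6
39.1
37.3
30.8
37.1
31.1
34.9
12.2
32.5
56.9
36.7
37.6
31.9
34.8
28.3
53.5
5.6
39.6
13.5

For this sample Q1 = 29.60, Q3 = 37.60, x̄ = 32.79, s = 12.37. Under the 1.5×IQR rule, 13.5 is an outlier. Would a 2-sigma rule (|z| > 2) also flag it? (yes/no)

no

z = (13.5 − 32.79) / 12.37 = -1.56.
|z| = 1.56 ≤ 2.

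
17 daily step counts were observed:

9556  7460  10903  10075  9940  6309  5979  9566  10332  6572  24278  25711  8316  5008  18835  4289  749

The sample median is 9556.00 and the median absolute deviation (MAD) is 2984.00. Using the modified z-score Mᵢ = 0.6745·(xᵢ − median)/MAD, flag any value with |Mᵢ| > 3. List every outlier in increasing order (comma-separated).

|Mᵢ| > 3 ⇔ |xᵢ − 9556.00| > 3·2984.00/0.6745 = 13272.05.
So outliers lie outside [-3716.05, 22828.05].
24278: M = 3.33 → outlier.
25711: M = 3.65 → outlier.

24278, 25711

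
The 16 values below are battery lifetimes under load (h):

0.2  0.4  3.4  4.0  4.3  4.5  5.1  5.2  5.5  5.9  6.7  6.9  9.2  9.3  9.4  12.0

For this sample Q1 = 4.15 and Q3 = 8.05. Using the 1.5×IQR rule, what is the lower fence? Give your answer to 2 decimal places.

IQR = Q3 − Q1 = 8.05 − 4.15 = 3.90.
Lower fence = Q1 − 1.5·IQR = 4.15 − 5.85 = -1.70.
Upper fence = Q3 + 1.5·IQR = 8.05 + 5.85 = 13.90.

-1.70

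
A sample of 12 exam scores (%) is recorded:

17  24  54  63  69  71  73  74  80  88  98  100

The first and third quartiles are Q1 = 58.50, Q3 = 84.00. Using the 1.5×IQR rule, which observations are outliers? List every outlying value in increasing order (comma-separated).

17

IQR = Q3 − Q1 = 84.00 − 58.50 = 25.50.
Lower fence = Q1 − 1.5·IQR = 58.50 − 38.25 = 20.25.
Upper fence = Q3 + 1.5·IQR = 84.00 + 38.25 = 122.25.
17 < 20.25 → outlier.
All remaining values lie within [20.25, 122.25].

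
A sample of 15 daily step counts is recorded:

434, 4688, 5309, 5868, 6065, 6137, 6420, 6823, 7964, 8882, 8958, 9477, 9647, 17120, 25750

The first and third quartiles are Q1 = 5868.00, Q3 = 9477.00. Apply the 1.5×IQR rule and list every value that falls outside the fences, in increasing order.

434, 17120, 25750

IQR = Q3 − Q1 = 9477.00 − 5868.00 = 3609.00.
Lower fence = Q1 − 1.5·IQR = 5868.00 − 5413.50 = 454.50.
Upper fence = Q3 + 1.5·IQR = 9477.00 + 5413.50 = 14890.50.
434 < 454.50 → outlier.
17120 > 14890.50 → outlier.
25750 > 14890.50 → outlier.
All remaining values lie within [454.50, 14890.50].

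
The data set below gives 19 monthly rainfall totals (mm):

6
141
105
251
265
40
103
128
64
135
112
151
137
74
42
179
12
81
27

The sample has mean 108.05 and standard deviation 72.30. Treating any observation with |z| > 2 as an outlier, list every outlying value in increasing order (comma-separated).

Cutoffs at x̄ ± 2s: 108.05 ± 2·72.30 = [-36.55, 252.65].
265: z = 2.17, |z| > 2 → outlier.
Every other value lies within [-36.55, 252.65].

265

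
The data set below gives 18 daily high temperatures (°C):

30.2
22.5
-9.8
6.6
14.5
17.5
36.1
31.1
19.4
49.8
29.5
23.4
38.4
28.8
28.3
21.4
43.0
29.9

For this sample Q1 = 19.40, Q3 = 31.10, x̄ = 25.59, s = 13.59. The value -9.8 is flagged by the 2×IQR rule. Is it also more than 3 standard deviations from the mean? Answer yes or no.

no

z = (-9.8 − 25.59) / 13.59 = -2.60.
|z| = 2.60 ≤ 3.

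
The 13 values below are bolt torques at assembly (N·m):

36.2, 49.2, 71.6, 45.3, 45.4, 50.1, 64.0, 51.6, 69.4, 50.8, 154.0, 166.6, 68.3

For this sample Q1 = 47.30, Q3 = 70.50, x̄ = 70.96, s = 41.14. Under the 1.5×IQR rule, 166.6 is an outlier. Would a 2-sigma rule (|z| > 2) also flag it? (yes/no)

z = (166.6 − 70.96) / 41.14 = 2.32.
|z| = 2.32 > 2.

yes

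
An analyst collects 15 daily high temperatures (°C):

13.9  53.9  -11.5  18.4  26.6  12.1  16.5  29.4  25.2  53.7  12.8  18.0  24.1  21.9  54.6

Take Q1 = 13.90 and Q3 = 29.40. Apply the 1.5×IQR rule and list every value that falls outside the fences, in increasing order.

-11.5, 53.7, 53.9, 54.6

IQR = Q3 − Q1 = 29.40 − 13.90 = 15.50.
Lower fence = Q1 − 1.5·IQR = 13.90 − 23.25 = -9.35.
Upper fence = Q3 + 1.5·IQR = 29.40 + 23.25 = 52.65.
-11.5 < -9.35 → outlier.
53.7 > 52.65 → outlier.
53.9 > 52.65 → outlier.
54.6 > 52.65 → outlier.
All remaining values lie within [-9.35, 52.65].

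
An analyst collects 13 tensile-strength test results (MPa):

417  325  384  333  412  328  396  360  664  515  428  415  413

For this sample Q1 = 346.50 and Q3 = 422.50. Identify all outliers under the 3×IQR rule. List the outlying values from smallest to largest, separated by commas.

664

IQR = Q3 − Q1 = 422.50 − 346.50 = 76.00.
Lower fence = Q1 − 3·IQR = 346.50 − 228.00 = 118.50.
Upper fence = Q3 + 3·IQR = 422.50 + 228.00 = 650.50.
664 > 650.50 → outlier.
All remaining values lie within [118.50, 650.50].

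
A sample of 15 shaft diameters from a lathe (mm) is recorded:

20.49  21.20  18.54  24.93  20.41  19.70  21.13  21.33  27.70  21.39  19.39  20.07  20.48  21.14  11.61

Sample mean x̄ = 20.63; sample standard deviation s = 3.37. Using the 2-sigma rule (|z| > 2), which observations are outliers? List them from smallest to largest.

11.61, 27.70

Cutoffs at x̄ ± 2s: 20.63 ± 2·3.37 = [13.89, 27.37].
11.61: z = -2.68, |z| > 2 → outlier.
27.70: z = 2.10, |z| > 2 → outlier.
Every other value lies within [13.89, 27.37].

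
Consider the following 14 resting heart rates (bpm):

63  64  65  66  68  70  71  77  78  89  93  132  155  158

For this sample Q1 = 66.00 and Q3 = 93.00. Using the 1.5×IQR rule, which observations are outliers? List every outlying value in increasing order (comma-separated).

155, 158

IQR = Q3 − Q1 = 93.00 − 66.00 = 27.00.
Lower fence = Q1 − 1.5·IQR = 66.00 − 40.50 = 25.50.
Upper fence = Q3 + 1.5·IQR = 93.00 + 40.50 = 133.50.
155 > 133.50 → outlier.
158 > 133.50 → outlier.
All remaining values lie within [25.50, 133.50].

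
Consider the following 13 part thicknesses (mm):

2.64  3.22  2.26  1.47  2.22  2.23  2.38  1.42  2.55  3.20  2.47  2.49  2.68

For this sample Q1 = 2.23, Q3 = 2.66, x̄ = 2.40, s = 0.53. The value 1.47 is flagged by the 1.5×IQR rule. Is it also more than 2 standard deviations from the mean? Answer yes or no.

z = (1.47 − 2.40) / 0.53 = -1.75.
|z| = 1.75 ≤ 2.

no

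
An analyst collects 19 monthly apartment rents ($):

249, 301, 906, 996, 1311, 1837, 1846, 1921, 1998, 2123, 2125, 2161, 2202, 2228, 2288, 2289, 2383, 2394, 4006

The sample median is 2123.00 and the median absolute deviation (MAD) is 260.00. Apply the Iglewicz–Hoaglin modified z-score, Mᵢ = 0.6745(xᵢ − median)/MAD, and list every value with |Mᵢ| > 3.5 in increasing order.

|Mᵢ| > 3.5 ⇔ |xᵢ − 2123.00| > 3.5·260.00/0.6745 = 1349.15.
So outliers lie outside [773.85, 3472.15].
249: M = -4.86 → outlier.
301: M = -4.73 → outlier.
4006: M = 4.88 → outlier.

249, 301, 4006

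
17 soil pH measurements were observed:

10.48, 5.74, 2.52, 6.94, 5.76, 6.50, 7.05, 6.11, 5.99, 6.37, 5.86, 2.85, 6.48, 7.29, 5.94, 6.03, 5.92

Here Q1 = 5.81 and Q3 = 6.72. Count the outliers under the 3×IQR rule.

IQR = 0.91; fences at 5.81 − 2.73 = 3.08 and 6.72 + 2.73 = 9.45.
Outside the cutoffs: 2.52, 2.85, 10.48.

3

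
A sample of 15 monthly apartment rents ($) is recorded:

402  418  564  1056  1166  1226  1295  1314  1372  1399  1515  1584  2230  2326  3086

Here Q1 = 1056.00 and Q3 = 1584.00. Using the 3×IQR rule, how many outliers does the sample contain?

IQR = 528.00; fences at 1056.00 − 1584.00 = -528.00 and 1584.00 + 1584.00 = 3168.00.
Every value lies within the cutoffs.

0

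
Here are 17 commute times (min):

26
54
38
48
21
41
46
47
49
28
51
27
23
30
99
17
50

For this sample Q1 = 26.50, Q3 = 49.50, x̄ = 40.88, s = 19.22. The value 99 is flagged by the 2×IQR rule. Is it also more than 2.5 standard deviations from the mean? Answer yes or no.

yes

z = (99 − 40.88) / 19.22 = 3.02.
|z| = 3.02 > 2.5.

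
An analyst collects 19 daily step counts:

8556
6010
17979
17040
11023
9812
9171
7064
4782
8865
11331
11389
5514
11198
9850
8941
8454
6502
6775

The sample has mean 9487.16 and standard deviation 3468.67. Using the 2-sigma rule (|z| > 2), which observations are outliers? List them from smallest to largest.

Cutoffs at x̄ ± 2s: 9487.16 ± 2·3468.67 = [2549.82, 16424.50].
17040: z = 2.18, |z| > 2 → outlier.
17979: z = 2.45, |z| > 2 → outlier.
Every other value lies within [2549.82, 16424.50].

17040, 17979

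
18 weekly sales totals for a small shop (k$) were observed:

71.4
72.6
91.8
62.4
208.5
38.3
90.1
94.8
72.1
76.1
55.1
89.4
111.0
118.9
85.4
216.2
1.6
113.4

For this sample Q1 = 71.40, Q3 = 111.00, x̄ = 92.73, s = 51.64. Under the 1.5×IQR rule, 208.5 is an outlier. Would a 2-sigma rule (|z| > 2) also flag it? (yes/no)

z = (208.5 − 92.73) / 51.64 = 2.24.
|z| = 2.24 > 2.

yes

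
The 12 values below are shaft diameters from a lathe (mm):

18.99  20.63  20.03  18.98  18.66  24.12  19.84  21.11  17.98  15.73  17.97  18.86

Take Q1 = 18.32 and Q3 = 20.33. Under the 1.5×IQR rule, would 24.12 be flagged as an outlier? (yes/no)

yes

IQR = Q3 − Q1 = 20.33 − 18.32 = 2.01.
Lower fence = Q1 − 1.5·IQR = 18.32 − 3.015 = 15.305.
Upper fence = Q3 + 1.5·IQR = 20.33 + 3.015 = 23.345.
24.12 lies above the upper fence.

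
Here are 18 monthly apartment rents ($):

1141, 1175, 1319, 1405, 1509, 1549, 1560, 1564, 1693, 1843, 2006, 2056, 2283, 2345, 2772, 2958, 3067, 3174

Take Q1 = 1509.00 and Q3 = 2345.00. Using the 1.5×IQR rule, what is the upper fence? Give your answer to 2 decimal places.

3599.00

IQR = Q3 − Q1 = 2345.00 − 1509.00 = 836.00.
Lower fence = Q1 − 1.5·IQR = 1509.00 − 1254.00 = 255.00.
Upper fence = Q3 + 1.5·IQR = 2345.00 + 1254.00 = 3599.00.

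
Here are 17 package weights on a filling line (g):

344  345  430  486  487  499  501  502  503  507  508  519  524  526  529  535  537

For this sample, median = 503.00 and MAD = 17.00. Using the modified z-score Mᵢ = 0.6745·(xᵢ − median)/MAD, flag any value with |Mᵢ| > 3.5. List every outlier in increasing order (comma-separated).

|Mᵢ| > 3.5 ⇔ |xᵢ − 503.00| > 3.5·17.00/0.6745 = 88.21.
So outliers lie outside [414.79, 591.21].
344: M = -6.31 → outlier.
345: M = -6.27 → outlier.

344, 345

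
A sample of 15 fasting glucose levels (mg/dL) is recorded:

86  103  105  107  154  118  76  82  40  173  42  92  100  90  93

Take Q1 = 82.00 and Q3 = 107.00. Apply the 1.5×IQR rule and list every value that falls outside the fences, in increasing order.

IQR = Q3 − Q1 = 107.00 − 82.00 = 25.00.
Lower fence = Q1 − 1.5·IQR = 82.00 − 37.50 = 44.50.
Upper fence = Q3 + 1.5·IQR = 107.00 + 37.50 = 144.50.
40 < 44.50 → outlier.
42 < 44.50 → outlier.
154 > 144.50 → outlier.
173 > 144.50 → outlier.
All remaining values lie within [44.50, 144.50].

40, 42, 154, 173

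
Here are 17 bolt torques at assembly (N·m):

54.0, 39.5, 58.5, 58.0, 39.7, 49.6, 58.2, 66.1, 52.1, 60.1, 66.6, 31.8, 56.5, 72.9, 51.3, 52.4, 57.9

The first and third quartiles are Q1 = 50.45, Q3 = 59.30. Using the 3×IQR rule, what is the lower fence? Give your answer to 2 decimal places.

23.90

IQR = Q3 − Q1 = 59.30 − 50.45 = 8.85.
Lower fence = Q1 − 3·IQR = 50.45 − 26.55 = 23.90.
Upper fence = Q3 + 3·IQR = 59.30 + 26.55 = 85.85.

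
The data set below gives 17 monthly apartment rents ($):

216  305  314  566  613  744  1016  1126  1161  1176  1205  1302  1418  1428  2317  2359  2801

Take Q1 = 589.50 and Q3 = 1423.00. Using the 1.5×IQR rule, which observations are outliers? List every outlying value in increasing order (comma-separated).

2801

IQR = Q3 − Q1 = 1423.00 − 589.50 = 833.50.
Lower fence = Q1 − 1.5·IQR = 589.50 − 1250.25 = -660.75.
Upper fence = Q3 + 1.5·IQR = 1423.00 + 1250.25 = 2673.25.
2801 > 2673.25 → outlier.
All remaining values lie within [-660.75, 2673.25].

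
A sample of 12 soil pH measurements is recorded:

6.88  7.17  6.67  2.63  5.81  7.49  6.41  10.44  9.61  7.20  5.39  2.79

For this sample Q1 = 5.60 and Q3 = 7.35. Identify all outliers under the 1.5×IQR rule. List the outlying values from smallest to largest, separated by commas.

2.63, 2.79, 10.44

IQR = Q3 − Q1 = 7.35 − 5.60 = 1.75.
Lower fence = Q1 − 1.5·IQR = 5.60 − 2.625 = 2.975.
Upper fence = Q3 + 1.5·IQR = 7.35 + 2.625 = 9.975.
2.63 < 2.975 → outlier.
2.79 < 2.975 → outlier.
10.44 > 9.975 → outlier.
All remaining values lie within [2.975, 9.975].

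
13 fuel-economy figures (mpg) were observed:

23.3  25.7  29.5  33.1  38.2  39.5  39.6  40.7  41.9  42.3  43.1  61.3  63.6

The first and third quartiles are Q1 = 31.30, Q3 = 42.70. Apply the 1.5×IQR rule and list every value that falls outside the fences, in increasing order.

61.3, 63.6

IQR = Q3 − Q1 = 42.70 − 31.30 = 11.40.
Lower fence = Q1 − 1.5·IQR = 31.30 − 17.10 = 14.20.
Upper fence = Q3 + 1.5·IQR = 42.70 + 17.10 = 59.80.
61.3 > 59.80 → outlier.
63.6 > 59.80 → outlier.
All remaining values lie within [14.20, 59.80].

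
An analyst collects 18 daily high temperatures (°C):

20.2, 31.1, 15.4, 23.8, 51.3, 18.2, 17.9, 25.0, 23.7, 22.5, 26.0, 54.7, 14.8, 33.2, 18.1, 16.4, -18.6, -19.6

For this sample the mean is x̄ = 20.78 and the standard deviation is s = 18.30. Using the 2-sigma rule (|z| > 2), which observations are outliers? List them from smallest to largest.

-19.6, -18.6

Cutoffs at x̄ ± 2s: 20.78 ± 2·18.30 = [-15.82, 57.38].
-19.6: z = -2.21, |z| > 2 → outlier.
-18.6: z = -2.15, |z| > 2 → outlier.
Every other value lies within [-15.82, 57.38].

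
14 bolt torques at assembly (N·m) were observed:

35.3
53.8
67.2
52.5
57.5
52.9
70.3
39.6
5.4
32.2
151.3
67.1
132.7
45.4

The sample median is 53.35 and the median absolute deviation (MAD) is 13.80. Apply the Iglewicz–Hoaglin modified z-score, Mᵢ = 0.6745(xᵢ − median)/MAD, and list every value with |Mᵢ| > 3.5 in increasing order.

|Mᵢ| > 3.5 ⇔ |xᵢ − 53.35| > 3.5·13.80/0.6745 = 71.61.
So outliers lie outside [-18.26, 124.96].
132.7: M = 3.88 → outlier.
151.3: M = 4.79 → outlier.

132.7, 151.3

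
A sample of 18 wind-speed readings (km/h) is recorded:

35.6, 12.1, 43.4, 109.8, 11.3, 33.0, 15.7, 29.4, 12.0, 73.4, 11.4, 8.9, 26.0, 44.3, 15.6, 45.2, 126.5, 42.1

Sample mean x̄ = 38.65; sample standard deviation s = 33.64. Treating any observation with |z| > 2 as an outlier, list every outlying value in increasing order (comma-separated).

109.8, 126.5

Cutoffs at x̄ ± 2s: 38.65 ± 2·33.64 = [-28.63, 105.93].
109.8: z = 2.12, |z| > 2 → outlier.
126.5: z = 2.61, |z| > 2 → outlier.
Every other value lies within [-28.63, 105.93].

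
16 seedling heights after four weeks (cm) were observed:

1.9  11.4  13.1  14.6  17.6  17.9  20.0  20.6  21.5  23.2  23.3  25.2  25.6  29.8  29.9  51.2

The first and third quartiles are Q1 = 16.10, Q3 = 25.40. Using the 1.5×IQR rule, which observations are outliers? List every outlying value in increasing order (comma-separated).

1.9, 51.2

IQR = Q3 − Q1 = 25.40 − 16.10 = 9.30.
Lower fence = Q1 − 1.5·IQR = 16.10 − 13.95 = 2.15.
Upper fence = Q3 + 1.5·IQR = 25.40 + 13.95 = 39.35.
1.9 < 2.15 → outlier.
51.2 > 39.35 → outlier.
All remaining values lie within [2.15, 39.35].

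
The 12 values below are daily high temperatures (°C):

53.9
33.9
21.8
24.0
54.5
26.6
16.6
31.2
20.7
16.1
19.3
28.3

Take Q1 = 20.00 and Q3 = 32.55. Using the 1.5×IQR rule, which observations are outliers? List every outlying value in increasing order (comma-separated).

53.9, 54.5

IQR = Q3 − Q1 = 32.55 − 20.00 = 12.55.
Lower fence = Q1 − 1.5·IQR = 20.00 − 18.825 = 1.175.
Upper fence = Q3 + 1.5·IQR = 32.55 + 18.825 = 51.375.
53.9 > 51.375 → outlier.
54.5 > 51.375 → outlier.
All remaining values lie within [1.175, 51.375].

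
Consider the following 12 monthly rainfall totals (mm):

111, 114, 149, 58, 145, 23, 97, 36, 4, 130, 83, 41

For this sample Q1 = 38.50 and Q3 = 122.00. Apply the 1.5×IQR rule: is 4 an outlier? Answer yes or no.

IQR = Q3 − Q1 = 122.00 − 38.50 = 83.50.
Lower fence = Q1 − 1.5·IQR = 38.50 − 125.25 = -86.75.
Upper fence = Q3 + 1.5·IQR = 122.00 + 125.25 = 247.25.
4 lies within [-86.75, 247.25].

no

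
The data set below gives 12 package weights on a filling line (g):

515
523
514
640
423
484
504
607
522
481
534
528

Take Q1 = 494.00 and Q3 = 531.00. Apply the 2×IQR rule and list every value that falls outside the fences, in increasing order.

607, 640

IQR = Q3 − Q1 = 531.00 − 494.00 = 37.00.
Lower fence = Q1 − 2·IQR = 494.00 − 74.00 = 420.00.
Upper fence = Q3 + 2·IQR = 531.00 + 74.00 = 605.00.
607 > 605.00 → outlier.
640 > 605.00 → outlier.
All remaining values lie within [420.00, 605.00].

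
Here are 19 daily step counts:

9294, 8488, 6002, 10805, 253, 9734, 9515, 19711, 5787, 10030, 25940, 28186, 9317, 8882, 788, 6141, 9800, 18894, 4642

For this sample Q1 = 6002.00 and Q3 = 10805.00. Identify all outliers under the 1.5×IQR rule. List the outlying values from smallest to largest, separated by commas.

18894, 19711, 25940, 28186

IQR = Q3 − Q1 = 10805.00 − 6002.00 = 4803.00.
Lower fence = Q1 − 1.5·IQR = 6002.00 − 7204.50 = -1202.50.
Upper fence = Q3 + 1.5·IQR = 10805.00 + 7204.50 = 18009.50.
18894 > 18009.50 → outlier.
19711 > 18009.50 → outlier.
25940 > 18009.50 → outlier.
28186 > 18009.50 → outlier.
All remaining values lie within [-1202.50, 18009.50].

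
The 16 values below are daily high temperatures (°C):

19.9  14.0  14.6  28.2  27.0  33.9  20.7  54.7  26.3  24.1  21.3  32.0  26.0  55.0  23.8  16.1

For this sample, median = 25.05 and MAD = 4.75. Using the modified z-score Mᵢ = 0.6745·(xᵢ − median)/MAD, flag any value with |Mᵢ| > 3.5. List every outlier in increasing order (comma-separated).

|Mᵢ| > 3.5 ⇔ |xᵢ − 25.05| > 3.5·4.75/0.6745 = 24.65.
So outliers lie outside [0.40, 49.70].
54.7: M = 4.21 → outlier.
55.0: M = 4.25 → outlier.

54.7, 55.0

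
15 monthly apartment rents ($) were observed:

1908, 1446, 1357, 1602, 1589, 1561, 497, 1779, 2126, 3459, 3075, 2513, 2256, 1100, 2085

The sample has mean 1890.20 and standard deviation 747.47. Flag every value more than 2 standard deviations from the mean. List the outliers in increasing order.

3459

Cutoffs at x̄ ± 2s: 1890.20 ± 2·747.47 = [395.26, 3385.14].
3459: z = 2.10, |z| > 2 → outlier.
Every other value lies within [395.26, 3385.14].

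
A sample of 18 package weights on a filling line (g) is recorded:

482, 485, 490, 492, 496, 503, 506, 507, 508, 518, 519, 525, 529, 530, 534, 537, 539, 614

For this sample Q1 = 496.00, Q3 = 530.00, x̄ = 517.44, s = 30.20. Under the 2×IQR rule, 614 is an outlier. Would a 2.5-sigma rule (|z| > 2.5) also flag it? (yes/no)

z = (614 − 517.44) / 30.20 = 3.20.
|z| = 3.20 > 2.5.

yes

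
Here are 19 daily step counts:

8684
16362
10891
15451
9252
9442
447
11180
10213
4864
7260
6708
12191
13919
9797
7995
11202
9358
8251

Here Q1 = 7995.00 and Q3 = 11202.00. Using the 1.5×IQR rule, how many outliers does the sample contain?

IQR = 3207.00; fences at 7995.00 − 4810.50 = 3184.50 and 11202.00 + 4810.50 = 16012.50.
Outside the cutoffs: 447, 16362.

2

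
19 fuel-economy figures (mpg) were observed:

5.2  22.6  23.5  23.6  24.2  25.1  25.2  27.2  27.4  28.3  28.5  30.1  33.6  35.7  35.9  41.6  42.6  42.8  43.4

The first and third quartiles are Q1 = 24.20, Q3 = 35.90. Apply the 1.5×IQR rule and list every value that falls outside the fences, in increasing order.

5.2

IQR = Q3 − Q1 = 35.90 − 24.20 = 11.70.
Lower fence = Q1 − 1.5·IQR = 24.20 − 17.55 = 6.65.
Upper fence = Q3 + 1.5·IQR = 35.90 + 17.55 = 53.45.
5.2 < 6.65 → outlier.
All remaining values lie within [6.65, 53.45].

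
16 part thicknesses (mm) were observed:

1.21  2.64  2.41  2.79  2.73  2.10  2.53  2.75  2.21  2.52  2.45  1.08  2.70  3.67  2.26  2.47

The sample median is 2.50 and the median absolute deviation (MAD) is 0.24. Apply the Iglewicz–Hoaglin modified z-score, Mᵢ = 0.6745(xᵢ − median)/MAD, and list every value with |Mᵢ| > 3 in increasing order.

|Mᵢ| > 3 ⇔ |xᵢ − 2.50| > 3·0.24/0.6745 = 1.07.
So outliers lie outside [1.43, 3.57].
1.08: M = -3.99 → outlier.
1.21: M = -3.63 → outlier.
3.67: M = 3.29 → outlier.

1.08, 1.21, 3.67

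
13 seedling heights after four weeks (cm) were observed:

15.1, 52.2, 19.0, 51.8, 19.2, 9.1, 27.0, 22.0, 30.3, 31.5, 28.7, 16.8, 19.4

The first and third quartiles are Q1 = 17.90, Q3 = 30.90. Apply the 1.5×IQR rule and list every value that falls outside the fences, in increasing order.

51.8, 52.2

IQR = Q3 − Q1 = 30.90 − 17.90 = 13.00.
Lower fence = Q1 − 1.5·IQR = 17.90 − 19.50 = -1.60.
Upper fence = Q3 + 1.5·IQR = 30.90 + 19.50 = 50.40.
51.8 > 50.40 → outlier.
52.2 > 50.40 → outlier.
All remaining values lie within [-1.60, 50.40].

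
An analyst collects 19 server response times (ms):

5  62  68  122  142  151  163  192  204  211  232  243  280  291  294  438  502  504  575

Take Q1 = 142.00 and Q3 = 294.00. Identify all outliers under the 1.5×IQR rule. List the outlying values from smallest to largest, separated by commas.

IQR = Q3 − Q1 = 294.00 − 142.00 = 152.00.
Lower fence = Q1 − 1.5·IQR = 142.00 − 228.00 = -86.00.
Upper fence = Q3 + 1.5·IQR = 294.00 + 228.00 = 522.00.
575 > 522.00 → outlier.
All remaining values lie within [-86.00, 522.00].

575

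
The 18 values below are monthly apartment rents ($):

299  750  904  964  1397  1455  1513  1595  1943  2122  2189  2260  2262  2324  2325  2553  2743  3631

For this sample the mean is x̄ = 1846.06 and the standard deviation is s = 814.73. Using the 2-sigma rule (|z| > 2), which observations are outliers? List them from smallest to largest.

3631

Cutoffs at x̄ ± 2s: 1846.06 ± 2·814.73 = [216.60, 3475.52].
3631: z = 2.19, |z| > 2 → outlier.
Every other value lies within [216.60, 3475.52].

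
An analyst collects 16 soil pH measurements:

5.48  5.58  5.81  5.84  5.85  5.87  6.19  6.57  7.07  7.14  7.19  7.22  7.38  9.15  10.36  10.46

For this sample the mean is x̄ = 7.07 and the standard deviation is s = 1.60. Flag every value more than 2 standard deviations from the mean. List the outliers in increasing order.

Cutoffs at x̄ ± 2s: 7.07 ± 2·1.60 = [3.87, 10.27].
10.36: z = 2.06, |z| > 2 → outlier.
10.46: z = 2.12, |z| > 2 → outlier.
Every other value lies within [3.87, 10.27].

10.36, 10.46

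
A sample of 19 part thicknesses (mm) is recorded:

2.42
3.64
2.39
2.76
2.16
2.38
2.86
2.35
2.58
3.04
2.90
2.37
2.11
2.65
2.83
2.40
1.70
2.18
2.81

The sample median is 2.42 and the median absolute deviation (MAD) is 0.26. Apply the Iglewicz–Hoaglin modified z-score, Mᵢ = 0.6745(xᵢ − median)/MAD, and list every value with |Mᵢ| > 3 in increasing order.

|Mᵢ| > 3 ⇔ |xᵢ − 2.42| > 3·0.26/0.6745 = 1.16.
So outliers lie outside [1.26, 3.58].
3.64: M = 3.16 → outlier.

3.64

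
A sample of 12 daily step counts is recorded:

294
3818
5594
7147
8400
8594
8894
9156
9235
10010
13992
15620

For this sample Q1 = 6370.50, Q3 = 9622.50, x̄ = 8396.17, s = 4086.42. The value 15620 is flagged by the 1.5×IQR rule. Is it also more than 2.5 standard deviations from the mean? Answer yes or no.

no

z = (15620 − 8396.17) / 4086.42 = 1.77.
|z| = 1.77 ≤ 2.5.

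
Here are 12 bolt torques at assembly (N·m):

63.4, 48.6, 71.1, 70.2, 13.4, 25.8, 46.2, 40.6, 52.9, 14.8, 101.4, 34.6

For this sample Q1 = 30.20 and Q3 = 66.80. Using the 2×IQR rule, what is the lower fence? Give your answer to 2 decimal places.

IQR = Q3 − Q1 = 66.80 − 30.20 = 36.60.
Lower fence = Q1 − 2·IQR = 30.20 − 73.20 = -43.00.
Upper fence = Q3 + 2·IQR = 66.80 + 73.20 = 140.00.

-43.00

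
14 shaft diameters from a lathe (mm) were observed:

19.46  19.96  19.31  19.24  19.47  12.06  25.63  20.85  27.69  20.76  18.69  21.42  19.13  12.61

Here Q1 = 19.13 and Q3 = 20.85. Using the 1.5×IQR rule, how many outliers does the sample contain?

4

IQR = 1.72; fences at 19.13 − 2.58 = 16.55 and 20.85 + 2.58 = 23.43.
Outside the cutoffs: 12.06, 12.61, 25.63, 27.69.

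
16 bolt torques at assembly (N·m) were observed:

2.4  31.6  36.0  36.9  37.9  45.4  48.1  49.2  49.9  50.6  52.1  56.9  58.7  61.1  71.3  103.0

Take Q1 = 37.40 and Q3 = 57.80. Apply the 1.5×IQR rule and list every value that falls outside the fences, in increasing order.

IQR = Q3 − Q1 = 57.80 − 37.40 = 20.40.
Lower fence = Q1 − 1.5·IQR = 37.40 − 30.60 = 6.80.
Upper fence = Q3 + 1.5·IQR = 57.80 + 30.60 = 88.40.
2.4 < 6.80 → outlier.
103.0 > 88.40 → outlier.
All remaining values lie within [6.80, 88.40].

2.4, 103.0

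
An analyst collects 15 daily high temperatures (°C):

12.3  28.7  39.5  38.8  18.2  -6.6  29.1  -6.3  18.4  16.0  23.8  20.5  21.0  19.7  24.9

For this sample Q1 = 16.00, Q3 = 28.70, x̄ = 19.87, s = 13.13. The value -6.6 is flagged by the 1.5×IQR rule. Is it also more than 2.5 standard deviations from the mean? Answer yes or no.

z = (-6.6 − 19.87) / 13.13 = -2.02.
|z| = 2.02 ≤ 2.5.

no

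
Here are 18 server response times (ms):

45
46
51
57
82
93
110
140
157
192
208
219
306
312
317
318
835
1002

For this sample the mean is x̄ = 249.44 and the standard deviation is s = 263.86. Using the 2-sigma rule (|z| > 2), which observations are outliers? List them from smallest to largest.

Cutoffs at x̄ ± 2s: 249.44 ± 2·263.86 = [-278.28, 777.16].
835: z = 2.22, |z| > 2 → outlier.
1002: z = 2.85, |z| > 2 → outlier.
Every other value lies within [-278.28, 777.16].

835, 1002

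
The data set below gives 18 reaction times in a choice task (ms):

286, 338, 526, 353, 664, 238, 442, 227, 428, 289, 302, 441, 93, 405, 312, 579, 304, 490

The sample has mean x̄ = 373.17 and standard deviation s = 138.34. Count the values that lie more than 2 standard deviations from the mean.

2

Cutoffs: x̄ ± 2s = [96.49, 649.85].
Outside the cutoffs: 93, 664.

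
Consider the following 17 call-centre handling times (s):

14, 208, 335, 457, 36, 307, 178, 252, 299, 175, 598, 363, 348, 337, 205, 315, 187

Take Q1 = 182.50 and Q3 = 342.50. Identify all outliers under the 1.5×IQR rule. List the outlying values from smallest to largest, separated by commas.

598

IQR = Q3 − Q1 = 342.50 − 182.50 = 160.00.
Lower fence = Q1 − 1.5·IQR = 182.50 − 240.00 = -57.50.
Upper fence = Q3 + 1.5·IQR = 342.50 + 240.00 = 582.50.
598 > 582.50 → outlier.
All remaining values lie within [-57.50, 582.50].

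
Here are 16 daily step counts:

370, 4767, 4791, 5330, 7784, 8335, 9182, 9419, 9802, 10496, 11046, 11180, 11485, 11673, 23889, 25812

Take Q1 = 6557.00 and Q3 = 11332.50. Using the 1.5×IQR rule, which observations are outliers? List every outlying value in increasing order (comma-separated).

23889, 25812

IQR = Q3 − Q1 = 11332.50 − 6557.00 = 4775.50.
Lower fence = Q1 − 1.5·IQR = 6557.00 − 7163.25 = -606.25.
Upper fence = Q3 + 1.5·IQR = 11332.50 + 7163.25 = 18495.75.
23889 > 18495.75 → outlier.
25812 > 18495.75 → outlier.
All remaining values lie within [-606.25, 18495.75].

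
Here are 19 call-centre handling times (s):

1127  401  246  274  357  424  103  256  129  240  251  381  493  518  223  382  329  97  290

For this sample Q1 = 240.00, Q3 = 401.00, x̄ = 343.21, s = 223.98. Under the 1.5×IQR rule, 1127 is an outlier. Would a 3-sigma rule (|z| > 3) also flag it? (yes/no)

yes

z = (1127 − 343.21) / 223.98 = 3.50.
|z| = 3.50 > 3.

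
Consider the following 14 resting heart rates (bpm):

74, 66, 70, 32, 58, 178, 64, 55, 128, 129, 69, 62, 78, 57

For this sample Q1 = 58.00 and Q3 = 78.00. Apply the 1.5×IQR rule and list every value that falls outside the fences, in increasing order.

128, 129, 178

IQR = Q3 − Q1 = 78.00 − 58.00 = 20.00.
Lower fence = Q1 − 1.5·IQR = 58.00 − 30.00 = 28.00.
Upper fence = Q3 + 1.5·IQR = 78.00 + 30.00 = 108.00.
128 > 108.00 → outlier.
129 > 108.00 → outlier.
178 > 108.00 → outlier.
All remaining values lie within [28.00, 108.00].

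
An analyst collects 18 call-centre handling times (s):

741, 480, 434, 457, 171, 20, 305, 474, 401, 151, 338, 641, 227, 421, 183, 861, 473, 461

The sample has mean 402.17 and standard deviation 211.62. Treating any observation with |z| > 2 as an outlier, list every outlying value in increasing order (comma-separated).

Cutoffs at x̄ ± 2s: 402.17 ± 2·211.62 = [-21.07, 825.41].
861: z = 2.17, |z| > 2 → outlier.
Every other value lies within [-21.07, 825.41].

861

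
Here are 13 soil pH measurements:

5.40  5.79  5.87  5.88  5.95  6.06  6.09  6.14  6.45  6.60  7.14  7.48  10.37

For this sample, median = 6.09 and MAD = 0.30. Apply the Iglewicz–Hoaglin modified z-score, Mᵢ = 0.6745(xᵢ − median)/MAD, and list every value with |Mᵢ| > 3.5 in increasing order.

10.37

|Mᵢ| > 3.5 ⇔ |xᵢ − 6.09| > 3.5·0.30/0.6745 = 1.56.
So outliers lie outside [4.53, 7.65].
10.37: M = 9.62 → outlier.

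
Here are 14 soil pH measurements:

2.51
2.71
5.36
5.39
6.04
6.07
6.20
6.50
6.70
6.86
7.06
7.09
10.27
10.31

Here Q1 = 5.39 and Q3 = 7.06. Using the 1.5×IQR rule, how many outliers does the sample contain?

IQR = 1.67; fences at 5.39 − 2.505 = 2.885 and 7.06 + 2.505 = 9.565.
Outside the cutoffs: 2.51, 2.71, 10.27, 10.31.

4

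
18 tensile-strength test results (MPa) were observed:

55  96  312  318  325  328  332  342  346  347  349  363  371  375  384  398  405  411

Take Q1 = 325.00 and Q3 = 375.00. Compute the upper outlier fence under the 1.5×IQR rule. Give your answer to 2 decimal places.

450.00

IQR = Q3 − Q1 = 375.00 − 325.00 = 50.00.
Lower fence = Q1 − 1.5·IQR = 325.00 − 75.00 = 250.00.
Upper fence = Q3 + 1.5·IQR = 375.00 + 75.00 = 450.00.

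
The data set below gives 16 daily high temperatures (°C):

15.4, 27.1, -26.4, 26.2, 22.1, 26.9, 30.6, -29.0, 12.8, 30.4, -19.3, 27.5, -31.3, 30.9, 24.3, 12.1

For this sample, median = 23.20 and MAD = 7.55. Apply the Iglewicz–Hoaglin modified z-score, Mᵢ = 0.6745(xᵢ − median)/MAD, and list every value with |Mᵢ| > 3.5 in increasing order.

-31.3, -29.0, -26.4, -19.3

|Mᵢ| > 3.5 ⇔ |xᵢ − 23.20| > 3.5·7.55/0.6745 = 39.18.
So outliers lie outside [-15.98, 62.38].
-31.3: M = -4.87 → outlier.
-29.0: M = -4.66 → outlier.
-26.4: M = -4.43 → outlier.
-19.3: M = -3.80 → outlier.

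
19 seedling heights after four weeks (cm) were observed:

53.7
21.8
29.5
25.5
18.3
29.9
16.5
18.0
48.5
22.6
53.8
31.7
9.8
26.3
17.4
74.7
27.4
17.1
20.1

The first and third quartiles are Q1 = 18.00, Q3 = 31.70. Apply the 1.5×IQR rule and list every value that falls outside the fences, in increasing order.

IQR = Q3 − Q1 = 31.70 − 18.00 = 13.70.
Lower fence = Q1 − 1.5·IQR = 18.00 − 20.55 = -2.55.
Upper fence = Q3 + 1.5·IQR = 31.70 + 20.55 = 52.25.
53.7 > 52.25 → outlier.
53.8 > 52.25 → outlier.
74.7 > 52.25 → outlier.
All remaining values lie within [-2.55, 52.25].

53.7, 53.8, 74.7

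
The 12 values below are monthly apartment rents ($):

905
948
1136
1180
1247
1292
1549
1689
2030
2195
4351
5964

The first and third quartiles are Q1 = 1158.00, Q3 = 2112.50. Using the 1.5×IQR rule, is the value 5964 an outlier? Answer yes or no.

IQR = Q3 − Q1 = 2112.50 − 1158.00 = 954.50.
Lower fence = Q1 − 1.5·IQR = 1158.00 − 1431.75 = -273.75.
Upper fence = Q3 + 1.5·IQR = 2112.50 + 1431.75 = 3544.25.
5964 lies above the upper fence.

yes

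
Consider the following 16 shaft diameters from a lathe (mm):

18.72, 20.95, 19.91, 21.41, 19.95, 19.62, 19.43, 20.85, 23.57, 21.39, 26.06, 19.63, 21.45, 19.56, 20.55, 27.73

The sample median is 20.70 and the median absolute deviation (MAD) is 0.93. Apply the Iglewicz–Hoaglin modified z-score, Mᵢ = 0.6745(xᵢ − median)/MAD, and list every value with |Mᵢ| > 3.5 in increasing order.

26.06, 27.73

|Mᵢ| > 3.5 ⇔ |xᵢ − 20.70| > 3.5·0.93/0.6745 = 4.83.
So outliers lie outside [15.87, 25.53].
26.06: M = 3.89 → outlier.
27.73: M = 5.10 → outlier.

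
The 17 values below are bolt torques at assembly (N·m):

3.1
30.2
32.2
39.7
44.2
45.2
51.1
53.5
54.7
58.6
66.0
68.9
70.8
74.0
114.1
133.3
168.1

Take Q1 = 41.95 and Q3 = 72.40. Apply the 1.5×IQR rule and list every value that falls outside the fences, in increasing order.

133.3, 168.1

IQR = Q3 − Q1 = 72.40 − 41.95 = 30.45.
Lower fence = Q1 − 1.5·IQR = 41.95 − 45.675 = -3.725.
Upper fence = Q3 + 1.5·IQR = 72.40 + 45.675 = 118.075.
133.3 > 118.075 → outlier.
168.1 > 118.075 → outlier.
All remaining values lie within [-3.725, 118.075].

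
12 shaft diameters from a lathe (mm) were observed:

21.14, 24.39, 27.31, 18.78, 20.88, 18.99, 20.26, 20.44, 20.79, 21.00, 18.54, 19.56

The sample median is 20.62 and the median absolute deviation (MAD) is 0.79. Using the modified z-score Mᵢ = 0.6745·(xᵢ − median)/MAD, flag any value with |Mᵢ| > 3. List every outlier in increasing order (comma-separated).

|Mᵢ| > 3 ⇔ |xᵢ − 20.62| > 3·0.79/0.6745 = 3.51.
So outliers lie outside [17.11, 24.13].
24.39: M = 3.22 → outlier.
27.31: M = 5.71 → outlier.

24.39, 27.31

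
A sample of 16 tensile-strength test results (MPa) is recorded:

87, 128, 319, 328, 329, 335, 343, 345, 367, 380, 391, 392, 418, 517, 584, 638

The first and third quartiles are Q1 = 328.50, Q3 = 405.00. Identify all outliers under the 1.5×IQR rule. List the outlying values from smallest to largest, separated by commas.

87, 128, 584, 638

IQR = Q3 − Q1 = 405.00 − 328.50 = 76.50.
Lower fence = Q1 − 1.5·IQR = 328.50 − 114.75 = 213.75.
Upper fence = Q3 + 1.5·IQR = 405.00 + 114.75 = 519.75.
87 < 213.75 → outlier.
128 < 213.75 → outlier.
584 > 519.75 → outlier.
638 > 519.75 → outlier.
All remaining values lie within [213.75, 519.75].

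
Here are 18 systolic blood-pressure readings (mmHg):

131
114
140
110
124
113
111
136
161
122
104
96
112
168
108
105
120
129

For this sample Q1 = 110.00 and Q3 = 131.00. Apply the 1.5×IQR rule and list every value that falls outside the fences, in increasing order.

IQR = Q3 − Q1 = 131.00 − 110.00 = 21.00.
Lower fence = Q1 − 1.5·IQR = 110.00 − 31.50 = 78.50.
Upper fence = Q3 + 1.5·IQR = 131.00 + 31.50 = 162.50.
168 > 162.50 → outlier.
All remaining values lie within [78.50, 162.50].

168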